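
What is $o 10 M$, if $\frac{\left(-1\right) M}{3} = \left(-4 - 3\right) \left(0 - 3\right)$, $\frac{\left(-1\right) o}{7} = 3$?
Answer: $13230$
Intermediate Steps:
$o = -21$ ($o = \left(-7\right) 3 = -21$)
$M = -63$ ($M = - 3 \left(-4 - 3\right) \left(0 - 3\right) = - 3 \left(\left(-7\right) \left(-3\right)\right) = \left(-3\right) 21 = -63$)
$o 10 M = \left(-21\right) 10 \left(-63\right) = \left(-210\right) \left(-63\right) = 13230$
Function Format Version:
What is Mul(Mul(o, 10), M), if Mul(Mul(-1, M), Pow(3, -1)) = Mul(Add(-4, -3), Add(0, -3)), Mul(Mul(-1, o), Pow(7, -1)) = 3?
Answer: 13230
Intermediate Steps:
o = -21 (o = Mul(-7, 3) = -21)
M = -63 (M = Mul(-3, Mul(Add(-4, -3), Add(0, -3))) = Mul(-3, Mul(-7, -3)) = Mul(-3, 21) = -63)
Mul(Mul(o, 10), M) = Mul(Mul(-21, 10), -63) = Mul(-210, -63) = 13230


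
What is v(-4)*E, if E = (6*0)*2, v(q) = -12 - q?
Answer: 0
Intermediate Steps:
E = 0 (E = 0*2 = 0)
v(-4)*E = (-12 - 1*(-4))*0 = (-12 + 4)*0 = -8*0 = 0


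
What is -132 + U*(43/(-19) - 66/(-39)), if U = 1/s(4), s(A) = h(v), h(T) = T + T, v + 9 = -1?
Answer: -651939/4940 ≈ -131.97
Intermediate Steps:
v = -10 (v = -9 - 1 = -10)
h(T) = 2*T
s(A) = -20 (s(A) = 2*(-10) = -20)
U = -1/20 (U = 1/(-20) = -1/20 ≈ -0.050000)
-132 + U*(43/(-19) - 66/(-39)) = -132 - (43/(-19) - 66/(-39))/20 = -132 - (43*(-1/19) - 66*(-1/39))/20 = -132 - (-43/19 + 22/13)/20 = -132 - 1/20*(-141/247) = -132 + 141/4940 = -651939/4940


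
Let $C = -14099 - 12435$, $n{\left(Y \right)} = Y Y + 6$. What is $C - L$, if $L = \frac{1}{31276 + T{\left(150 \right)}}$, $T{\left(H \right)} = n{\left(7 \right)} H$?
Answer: $- \frac{1048782885}{39526} \approx -26534.0$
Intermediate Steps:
$n{\left(Y \right)} = 6 + Y^{2}$ ($n{\left(Y \right)} = Y^{2} + 6 = 6 + Y^{2}$)
$T{\left(H \right)} = 55 H$ ($T{\left(H \right)} = \left(6 + 7^{2}\right) H = \left(6 + 49\right) H = 55 H$)
$C = -26534$ ($C = -14099 - 12435 = -26534$)
$L = \frac{1}{39526}$ ($L = \frac{1}{31276 + 55 \cdot 150} = \frac{1}{31276 + 8250} = \frac{1}{39526} \approx 2.53 \cdot 10^{-5}$)
$C - L = -26534 - \frac{1}{39526} = - \frac{1048782885}{39526}$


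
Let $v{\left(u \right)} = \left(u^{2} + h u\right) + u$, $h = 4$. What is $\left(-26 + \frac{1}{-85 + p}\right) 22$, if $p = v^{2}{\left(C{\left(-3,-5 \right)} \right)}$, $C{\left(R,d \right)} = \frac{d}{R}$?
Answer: $- \frac{1779998}{3115} \approx -571.43$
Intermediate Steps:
$v{\left(u \right)} = u^{2} + 5 u$ ($v{\left(u \right)} = \left(u^{2} + 4 u\right) + u = u^{2} + 5 u$)
$p = \frac{10000}{81}$ ($p = \left(- \frac{5}{-3} \left(5 - \frac{5}{-3}\right)\right)^{2} = \left(\left(-5\right) \left(- \frac{1}{3}\right) \left(5 - - \frac{5}{3}\right)\right)^{2} = \left(\frac{5 \left(5 + \frac{5}{3}\right)}{3}\right)^{2} = \left(\frac{5}{3} \cdot \frac{20}{3}\right)^{2} = \left(\frac{100}{9}\right)^{2} = \frac{10000}{81} \approx 123.46$)
$\left(-26 + \frac{1}{-85 + p}\right) 22 = \left(-26 + \frac{1}{-85 + \frac{10000}{81}}\right) 22 = \left(-26 + \frac{1}{\frac{3115}{81}}\right) 22 = \left(-26 + \frac{81}{3115}\right) 22 = \left(- \frac{80909}{3115}\right) 22 = - \frac{1779998}{3115}$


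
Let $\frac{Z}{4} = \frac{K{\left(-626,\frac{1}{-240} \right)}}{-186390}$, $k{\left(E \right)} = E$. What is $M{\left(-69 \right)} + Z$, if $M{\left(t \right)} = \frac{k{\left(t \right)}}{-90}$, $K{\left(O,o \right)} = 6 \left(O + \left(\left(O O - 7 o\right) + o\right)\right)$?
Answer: $- \frac{7705918}{155325} \approx -49.612$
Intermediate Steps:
$K{\left(O,o \right)} = - 36 o + 6 O + 6 O^{2}$ ($K{\left(O,o \right)} = 6 \left(O + \left(\left(O^{2} - 7 o\right) + o\right)\right) = 6 \left(O + \left(O^{2} - 6 o\right)\right) = 6 \left(O + O^{2} - 6 o\right) = - 36 o + 6 O + 6 O^{2}$)
$M{\left(t \right)} = - \frac{t}{90}$ ($M{\left(t \right)} = \frac{t}{-90} = t \left(- \frac{1}{90}\right) = - \frac{t}{90}$)
$Z = - \frac{5216667}{103550}$ ($Z = 4 \frac{- \frac{36}{-240} + 6 \left(-626\right) + 6 \left(-626\right)^{2}}{-186390} = 4 \left(\left(-36\right) \left(- \frac{1}{240}\right) - 3756 + 6 \cdot 391876\right) \left(- \frac{1}{186390}\right) = 4 \left(\frac{3}{20} - 3756 + 2351256\right) \left(- \frac{1}{186390}\right) = 4 \cdot \frac{46950003}{20} \left(- \frac{1}{186390}\right) = 4 \left(- \frac{5216667}{414200}\right) = - \frac{5216667}{103550} \approx -50.378$)
$M{\left(-69 \right)} + Z = \left(- \frac{1}{90}\right) \left(-69\right) - \frac{5216667}{103550} = \frac{23}{30} - \frac{5216667}{103550} = - \frac{7705918}{155325}$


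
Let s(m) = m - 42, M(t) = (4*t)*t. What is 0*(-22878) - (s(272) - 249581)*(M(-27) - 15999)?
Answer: -3262259133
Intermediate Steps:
M(t) = 4*t²
s(m) = -42 + m
0*(-22878) - (s(272) - 249581)*(M(-27) - 15999) = 0*(-22878) - ((-42 + 272) - 249581)*(4*(-27)² - 15999) = 0 - (230 - 249581)*(4*729 - 15999) = 0 - (-249351)*(2916 - 15999) = 0 - (-249351)*(-13083) = 0 - 1*3262259133 = 0 - 3262259133 = -3262259133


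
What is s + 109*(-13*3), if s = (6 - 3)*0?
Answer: -4251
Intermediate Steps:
s = 0 (s = 3*0 = 0)
s + 109*(-13*3) = 0 + 109*(-13*3) = 0 + 109*(-39) = 0 - 4251 = -4251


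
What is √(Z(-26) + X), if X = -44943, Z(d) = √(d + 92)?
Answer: √(-44943 + √66) ≈ 211.98*I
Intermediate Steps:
Z(d) = √(92 + d)
√(Z(-26) + X) = √(√(92 - 26) - 44943) = √(√66 - 44943) = √(-44943 + √66)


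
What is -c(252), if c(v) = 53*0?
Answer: 0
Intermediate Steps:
c(v) = 0
-c(252) = -1*0 = 0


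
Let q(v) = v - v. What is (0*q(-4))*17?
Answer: 0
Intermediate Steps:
q(v) = 0
(0*q(-4))*17 = (0*0)*17 = 0*17 = 0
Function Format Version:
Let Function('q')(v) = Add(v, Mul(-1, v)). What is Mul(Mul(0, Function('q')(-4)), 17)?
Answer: 0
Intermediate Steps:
Function('q')(v) = 0
Mul(Mul(0, Function('q')(-4)), 17) = Mul(Mul(0, 0), 17) = Mul(0, 17) = 0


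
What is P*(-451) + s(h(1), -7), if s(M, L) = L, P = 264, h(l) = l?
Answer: -119071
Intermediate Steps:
P*(-451) + s(h(1), -7) = 264*(-451) - 7 = -119064 - 7 = -119071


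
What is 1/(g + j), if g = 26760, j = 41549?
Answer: 1/68309 ≈ 1.4639e-5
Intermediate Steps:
1/(g + j) = 1/(26760 + 41549) = 1/68309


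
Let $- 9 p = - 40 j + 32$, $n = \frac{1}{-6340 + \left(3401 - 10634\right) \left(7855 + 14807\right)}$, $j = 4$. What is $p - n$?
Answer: $\frac{20981835017}{1475285274} \approx 14.222$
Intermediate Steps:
$n = - \frac{1}{163920586}$ ($n = \frac{1}{-6340 - 163914246} = \frac{1}{-163920586} = - \frac{1}{163920586} \approx -6.1005 \cdot 10^{-9}$)
$p = \frac{128}{9}$ ($p = - \frac{\left(-40\right) 4 + 32}{9} = - \frac{-160 + 32}{9} = \left(- \frac{1}{9}\right) \left(-128\right) = \frac{128}{9} \approx 14.222$)
$p - n = \frac{128}{9} - - \frac{1}{163920586} = \frac{128}{9} + \frac{1}{163920586} = \frac{20981835017}{1475285274}$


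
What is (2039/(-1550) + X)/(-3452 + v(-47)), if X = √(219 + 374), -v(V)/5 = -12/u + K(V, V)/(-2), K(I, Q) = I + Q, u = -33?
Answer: 22429/62894350 - 11*√593/40577 ≈ -0.0062448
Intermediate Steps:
v(V) = -20/11 + 5*V (v(V) = -5*(-12/(-33) + (V + V)/(-2)) = -5*(-12*(-1/33) + (2*V)*(-½)) = -5*(4/11 - V) = -20/11 + 5*V)
X = √593 ≈ 24.352
(2039/(-1550) + X)/(-3452 + v(-47)) = (2039/(-1550) + √593)/(-3452 + (-20/11 + 5*(-47))) = (2039*(-1/1550) + √593)/(-3452 + (-20/11 - 235)) = (-2039/1550 + √593)/(-3452 - 2605/11) = (-2039/1550 + √593)/(-40577/11) = (-2039/1550 + √593)*(-11/40577) = 22429/62894350 - 11*√593/40577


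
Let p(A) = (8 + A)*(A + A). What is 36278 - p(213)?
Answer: -57868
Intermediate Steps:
p(A) = 2*A*(8 + A) (p(A) = (8 + A)*(2*A) = 2*A*(8 + A))
36278 - p(213) = 36278 - 2*213*(8 + 213) = 36278 - 2*213*221 = 36278 - 1*94146 = 36278 - 94146 = -57868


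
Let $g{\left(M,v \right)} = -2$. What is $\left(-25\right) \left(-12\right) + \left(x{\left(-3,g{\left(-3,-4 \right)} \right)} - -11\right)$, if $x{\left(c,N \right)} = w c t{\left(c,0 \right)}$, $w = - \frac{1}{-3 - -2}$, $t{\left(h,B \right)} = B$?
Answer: $311$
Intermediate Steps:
$w = 1$ ($w = - \frac{1}{-3 + 2} = - \frac{1}{-1} = \left(-1\right) \left(-1\right) = 1$)
$x{\left(c,N \right)} = 0$ ($x{\left(c,N \right)} = 1 c 0 = c 0 = 0$)
$\left(-25\right) \left(-12\right) + \left(x{\left(-3,g{\left(-3,-4 \right)} \right)} - -11\right) = \left(-25\right) \left(-12\right) + \left(0 - -11\right) = 300 + \left(0 + 11\right) = 300 + 11 = 311$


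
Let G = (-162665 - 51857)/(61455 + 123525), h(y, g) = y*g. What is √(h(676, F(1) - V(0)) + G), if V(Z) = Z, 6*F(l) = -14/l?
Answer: I*√13503060994290/92490 ≈ 39.73*I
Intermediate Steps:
F(l) = -7/(3*l) (F(l) = (-14/l)/6 = -7/(3*l))
h(y, g) = g*y
G = -107261/92490 (G = -214522/184980 = -214522*1/184980 = -107261/92490 ≈ -1.1597)
√(h(676, F(1) - V(0)) + G) = √((-7/3/1 - 1*0)*676 - 107261/92490) = √((-7/3*1 + 0)*676 - 107261/92490) = √((-7/3 + 0)*676 - 107261/92490) = √(-7/3*676 - 107261/92490) = √(-4732/3 - 107261/92490) = √(-145994821/92490) = I*√13503060994290/92490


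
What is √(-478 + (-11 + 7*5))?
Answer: I*√454 ≈ 21.307*I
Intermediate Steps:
√(-478 + (-11 + 7*5)) = √(-478 + (-11 + 35)) = √(-478 + 24) = √(-454) = I*√454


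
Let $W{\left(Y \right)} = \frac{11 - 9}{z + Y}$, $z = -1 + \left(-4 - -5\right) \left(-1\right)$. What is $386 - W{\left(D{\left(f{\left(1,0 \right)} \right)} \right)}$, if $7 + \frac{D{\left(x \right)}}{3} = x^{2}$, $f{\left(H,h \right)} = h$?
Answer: $\frac{8880}{23} \approx 386.09$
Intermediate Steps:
$D{\left(x \right)} = -21 + 3 x^{2}$
$z = -2$ ($z = -1 + \left(-4 + 5\right) \left(-1\right) = -1 + 1 \left(-1\right) = -1 - 1 = -2$)
$W{\left(Y \right)} = \frac{2}{-2 + Y}$ ($W{\left(Y \right)} = \frac{11 - 9}{-2 + Y} = \frac{2}{-2 + Y}$)
$386 - W{\left(D{\left(f{\left(1,0 \right)} \right)} \right)} = 386 - \frac{2}{-2 - \left(21 - 3 \cdot 0^{2}\right)} = 386 - \frac{2}{-2 + \left(-21 + 3 \cdot 0\right)} = 386 - \frac{2}{-2 + \left(-21 + 0\right)} = 386 - \frac{2}{-2 - 21} = 386 - \frac{2}{-23} = 386 - 2 \left(- \frac{1}{23}\right) = 386 - - \frac{2}{23} = 386 + \frac{2}{23} = \frac{8880}{23}$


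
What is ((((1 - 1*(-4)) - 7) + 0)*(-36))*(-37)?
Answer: -2664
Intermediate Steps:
((((1 - 1*(-4)) - 7) + 0)*(-36))*(-37) = ((((1 + 4) - 7) + 0)*(-36))*(-37) = (((5 - 7) + 0)*(-36))*(-37) = ((-2 + 0)*(-36))*(-37) = -2*(-36)*(-37) = 72*(-37) = -2664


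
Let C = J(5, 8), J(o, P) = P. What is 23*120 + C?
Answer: 2768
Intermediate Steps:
C = 8
23*120 + C = 23*120 + 8 = 2760 + 8 = 2768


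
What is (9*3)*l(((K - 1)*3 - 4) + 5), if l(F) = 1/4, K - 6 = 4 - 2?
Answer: 27/4 ≈ 6.7500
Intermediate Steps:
K = 8 (K = 6 + (4 - 2) = 6 + 2 = 8)
l(F) = ¼
(9*3)*l(((K - 1)*3 - 4) + 5) = (9*3)*(¼) = 27*(¼) = 27/4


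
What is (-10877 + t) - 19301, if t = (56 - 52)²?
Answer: -30162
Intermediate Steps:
t = 16 (t = 4² = 16)
(-10877 + t) - 19301 = (-10877 + 16) - 19301 = -10861 - 19301 = -30162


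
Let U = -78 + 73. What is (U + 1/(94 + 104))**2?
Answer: 978121/39204 ≈ 24.950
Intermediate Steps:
U = -5
(U + 1/(94 + 104))**2 = (-5 + 1/(94 + 104))**2 = (-5 + 1/198)**2 = (-989/198)**2 = 978121/39204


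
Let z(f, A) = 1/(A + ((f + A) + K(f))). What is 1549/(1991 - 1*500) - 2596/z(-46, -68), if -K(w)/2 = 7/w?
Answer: 16175423471/34293 ≈ 4.7168e+5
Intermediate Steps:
K(w) = -14/w
z(f, A) = 1/(f - 14/f + 2*A) (z(f, A) = 1/(A + ((f + A) - 14/f)) = 1/(A + ((A + f) - 14/f)) = 1/(A + (A + f - 14/f)) = 1/(f - 14/f + 2*A))
1549/(1991 - 1*500) - 2596/z(-46, -68) = 1549/(1991 - 1*500) - 2596/((-46/(-14 - 46*(-46 + 2*(-68))))) = 1549/(1991 - 500) - 2596/((-46/(-14 - 46*(-46 - 136)))) = 1549/1491 - 2596/((-46/(-14 - 46*(-182)))) = 1549*(1/1491) - 2596/((-46/(-14 + 8372))) = 1549/1491 - 2596/((-46/8358)) = 1549/1491 - 2596/((-46*1/8358)) = 1549/1491 - 2596/(-23/4179) = 1549/1491 - 2596*(-4179/23) = 1549/1491 + 10848684/23 = 16175423471/34293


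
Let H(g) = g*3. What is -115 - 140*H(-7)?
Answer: 2825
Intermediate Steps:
H(g) = 3*g
-115 - 140*H(-7) = -115 - 420*(-7) = -115 - 140*(-21) = -115 + 2940 = 2825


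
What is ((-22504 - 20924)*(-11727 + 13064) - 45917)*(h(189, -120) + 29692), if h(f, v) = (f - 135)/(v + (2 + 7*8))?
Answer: -53485117150025/31 ≈ -1.7253e+12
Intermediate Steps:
h(f, v) = (-135 + f)/(58 + v) (h(f, v) = (-135 + f)/(v + (2 + 56)) = (-135 + f)/(v + 58) = (-135 + f)/(58 + v))
((-22504 - 20924)*(-11727 + 13064) - 45917)*(h(189, -120) + 29692) = ((-22504 - 20924)*(-11727 + 13064) - 45917)*((-135 + 189)/(58 - 120) + 29692) = (-43428*1337 - 45917)*(54/(-62) + 29692) = (-58063236 - 45917)*(-1/62*54 + 29692) = -58109153*(-27/31 + 29692) = -58109153*920425/31 = -53485117150025/31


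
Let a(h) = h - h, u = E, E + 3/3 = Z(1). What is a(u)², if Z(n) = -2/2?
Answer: 0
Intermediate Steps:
Z(n) = -1 (Z(n) = -2*½ = -1)
E = -2 (E = -1 - 1 = -2)
u = -2
a(h) = 0
a(u)² = 0² = 0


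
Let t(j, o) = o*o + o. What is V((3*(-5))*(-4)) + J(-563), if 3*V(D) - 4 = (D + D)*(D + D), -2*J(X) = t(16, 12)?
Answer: 14170/3 ≈ 4723.3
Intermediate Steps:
t(j, o) = o + o² (t(j, o) = o² + o = o + o²)
J(X) = -78 (J(X) = -6*(1 + 12) = -6*13 = -½*156 = -78)
V(D) = 4/3 + 4*D²/3 (V(D) = 4/3 + ((D + D)*(D + D))/3 = 4/3 + ((2*D)*(2*D))/3 = 4/3 + (4*D²)/3 = 4/3 + 4*D²/3)
V((3*(-5))*(-4)) + J(-563) = (4/3 + 4*((3*(-5))*(-4))²/3) - 78 = (4/3 + 4*(-15*(-4))²/3) - 78 = (4/3 + (4/3)*60²) - 78 = (4/3 + (4/3)*3600) - 78 = (4/3 + 4800) - 78 = 14404/3 - 78 = 14170/3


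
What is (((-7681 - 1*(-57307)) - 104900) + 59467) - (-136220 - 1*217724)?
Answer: 358137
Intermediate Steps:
(((-7681 - 1*(-57307)) - 104900) + 59467) - (-136220 - 1*217724) = (((-7681 + 57307) - 104900) + 59467) - (-136220 - 217724) = ((49626 - 104900) + 59467) - 1*(-353944) = (-55274 + 59467) + 353944 = 4193 + 353944 = 358137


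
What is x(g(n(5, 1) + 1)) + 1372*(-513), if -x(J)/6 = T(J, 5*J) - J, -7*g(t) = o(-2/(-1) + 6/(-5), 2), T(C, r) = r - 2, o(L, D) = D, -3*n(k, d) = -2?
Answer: -4926720/7 ≈ -7.0382e+5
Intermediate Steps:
n(k, d) = ⅔ (n(k, d) = -⅓*(-2) = ⅔)
T(C, r) = -2 + r
g(t) = -2/7 (g(t) = -⅐*2 = -2/7)
x(J) = 12 - 24*J (x(J) = -6*((-2 + 5*J) - J) = -6*(-2 + 4*J) = 12 - 24*J)
x(g(n(5, 1) + 1)) + 1372*(-513) = (12 - 24*(-2/7)) + 1372*(-513) = (12 + 48/7) - 703836 = 132/7 - 703836 = -4926720/7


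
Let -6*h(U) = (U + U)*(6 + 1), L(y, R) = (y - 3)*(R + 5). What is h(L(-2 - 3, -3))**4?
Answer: 157351936/81 ≈ 1.9426e+6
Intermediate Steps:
L(y, R) = (-3 + y)*(5 + R)
h(U) = -7*U/3 (h(U) = -(U + U)*(6 + 1)/6 = -2*U*7/6 = -7*U/3)
h(L(-2 - 3, -3))**4 = (-7*(-15 - 3*(-3) + 5*(-2 - 3) - 3*(-2 - 3))/3)**4 = (-7*(-15 + 9 + 5*(-5) - 3*(-5))/3)**4 = (-7*(-15 + 9 - 25 + 15)/3)**4 = (-7/3*(-16))**4 = (112/3)**4 = 157351936/81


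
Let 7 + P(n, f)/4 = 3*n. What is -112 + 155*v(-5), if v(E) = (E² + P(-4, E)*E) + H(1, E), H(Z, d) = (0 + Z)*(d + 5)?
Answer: 62663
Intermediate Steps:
P(n, f) = -28 + 12*n (P(n, f) = -28 + 4*(3*n) = -28 + 12*n)
H(Z, d) = Z*(5 + d)
v(E) = 5 + E² - 75*E (v(E) = (E² + (-28 + 12*(-4))*E) + 1*(5 + E) = (E² + (-28 - 48)*E) + (5 + E) = (E² - 76*E) + (5 + E) = 5 + E² - 75*E)
-112 + 155*v(-5) = -112 + 155*(5 + (-5)² - 75*(-5)) = -112 + 155*(5 + 25 + 375) = -112 + 155*405 = -112 + 62775 = 62663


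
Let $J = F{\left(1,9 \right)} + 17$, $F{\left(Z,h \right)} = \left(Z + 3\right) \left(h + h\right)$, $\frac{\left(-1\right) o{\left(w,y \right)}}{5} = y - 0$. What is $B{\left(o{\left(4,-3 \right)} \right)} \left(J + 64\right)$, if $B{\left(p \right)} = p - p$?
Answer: $0$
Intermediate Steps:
$o{\left(w,y \right)} = - 5 y$ ($o{\left(w,y \right)} = - 5 \left(y - 0\right) = - 5 \left(y + 0\right) = - 5 y$)
$F{\left(Z,h \right)} = 2 h \left(3 + Z\right)$ ($F{\left(Z,h \right)} = \left(3 + Z\right) 2 h = 2 h \left(3 + Z\right)$)
$B{\left(p \right)} = 0$
$J = 89$ ($J = 2 \cdot 9 \left(3 + 1\right) + 17 = 2 \cdot 9 \cdot 4 + 17 = 72 + 17 = 89$)
$B{\left(o{\left(4,-3 \right)} \right)} \left(J + 64\right) = 0 \left(89 + 64\right) = 0 \cdot 153 = 0$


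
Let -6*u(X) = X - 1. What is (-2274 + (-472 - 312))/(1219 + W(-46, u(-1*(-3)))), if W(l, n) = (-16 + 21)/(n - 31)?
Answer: -287452/114571 ≈ -2.5089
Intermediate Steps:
u(X) = 1/6 - X/6 (u(X) = -(X - 1)/6 = -(-1 + X)/6 = 1/6 - X/6)
W(l, n) = 5/(-31 + n)
(-2274 + (-472 - 312))/(1219 + W(-46, u(-1*(-3)))) = (-2274 + (-472 - 312))/(1219 + 5/(-31 + (1/6 - (-1)*(-3)/6))) = (-2274 - 784)/(1219 + 5/(-31 + (1/6 - 1/6*3))) = -3058/(1219 + 5/(-31 + (1/6 - 1/2))) = -3058/(1219 + 5/(-31 - 1/3)) = -3058/(1219 + 5/(-94/3)) = -3058/(1219 + 5*(-3/94)) = -3058/(1219 - 15/94) = -3058/114571/94 = -3058*94/114571 = -287452/114571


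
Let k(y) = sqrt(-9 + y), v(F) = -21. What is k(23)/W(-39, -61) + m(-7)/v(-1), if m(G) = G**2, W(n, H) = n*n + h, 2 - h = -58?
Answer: -7/3 + sqrt(14)/1581 ≈ -2.3310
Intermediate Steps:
h = 60 (h = 2 - 1*(-58) = 2 + 58 = 60)
W(n, H) = 60 + n**2 (W(n, H) = n*n + 60 = n**2 + 60 = 60 + n**2)
k(23)/W(-39, -61) + m(-7)/v(-1) = sqrt(-9 + 23)/(60 + (-39)**2) + (-7)**2/(-21) = sqrt(14)/(60 + 1521) + 49*(-1/21) = sqrt(14)/1581 - 7/3 = -7/3 + sqrt(14)/1581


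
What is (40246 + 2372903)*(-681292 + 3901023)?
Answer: 7769690642919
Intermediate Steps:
(40246 + 2372903)*(-681292 + 3901023) = 2413149*3219731 = 7769690642919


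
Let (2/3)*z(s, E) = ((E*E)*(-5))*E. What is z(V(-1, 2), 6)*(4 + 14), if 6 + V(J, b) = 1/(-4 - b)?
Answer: -29160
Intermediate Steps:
V(J, b) = -6 + 1/(-4 - b)
z(s, E) = -15*E³/2 (z(s, E) = 3*(((E*E)*(-5))*E)/2 = 3*((E²*(-5))*E)/2 = 3*((-5*E²)*E)/2 = 3*(-5*E³)/2 = -15*E³/2)
z(V(-1, 2), 6)*(4 + 14) = (-15/2*6³)*(4 + 14) = -15/2*216*18 = -1620*18 = -29160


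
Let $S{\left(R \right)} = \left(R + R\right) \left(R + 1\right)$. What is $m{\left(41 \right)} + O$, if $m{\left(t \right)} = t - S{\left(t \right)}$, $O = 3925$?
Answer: $522$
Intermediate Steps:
$S{\left(R \right)} = 2 R \left(1 + R\right)$
$m{\left(t \right)} = t - 2 t \left(1 + t\right)$
$m{\left(41 \right)} + O = 41 \left(-1 - 82\right) + 3925 = 41 \left(-83\right) + 3925 = -3403 + 3925 = 522$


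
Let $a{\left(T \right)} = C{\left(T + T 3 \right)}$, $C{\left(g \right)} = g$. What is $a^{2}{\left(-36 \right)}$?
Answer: $20736$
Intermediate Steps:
$a{\left(T \right)} = 4 T$ ($a{\left(T \right)} = T + T 3 = T + 3 T = 4 T$)
$a^{2}{\left(-36 \right)} = \left(4 \left(-36\right)\right)^{2} = \left(-144\right)^{2} = 20736$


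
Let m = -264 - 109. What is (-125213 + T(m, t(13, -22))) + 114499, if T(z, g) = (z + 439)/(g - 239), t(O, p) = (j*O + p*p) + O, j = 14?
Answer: -214277/20 ≈ -10714.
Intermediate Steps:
t(O, p) = p² + 15*O (t(O, p) = (14*O + p*p) + O = (14*O + p²) + O = (p² + 14*O) + O = p² + 15*O)
m = -373
T(z, g) = (439 + z)/(-239 + g)
(-125213 + T(m, t(13, -22))) + 114499 = (-125213 + (439 - 373)/(-239 + ((-22)² + 15*13))) + 114499 = (-125213 + 66/(-239 + (484 + 195))) + 114499 = (-125213 + 66/(-239 + 679)) + 114499 = (-125213 + 66/440) + 114499 = (-125213 + (1/440)*66) + 114499 = (-125213 + 3/20) + 114499 = -2504257/20 + 114499 = -214277/20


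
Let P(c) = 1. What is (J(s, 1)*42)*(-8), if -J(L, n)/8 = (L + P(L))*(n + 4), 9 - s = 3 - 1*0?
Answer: 94080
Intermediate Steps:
s = 6 (s = 9 - (3 - 1*0) = 9 - (3 + 0) = 9 - 1*3 = 9 - 3 = 6)
J(L, n) = -8*(1 + L)*(4 + n) (J(L, n) = -8*(L + 1)*(n + 4) = -8*(1 + L)*(4 + n))
(J(s, 1)*42)*(-8) = ((-32 - 32*6 - 8*1 - 8*6*1)*42)*(-8) = ((-32 - 192 - 8 - 48)*42)*(-8) = -280*42*(-8) = -11760*(-8) = 94080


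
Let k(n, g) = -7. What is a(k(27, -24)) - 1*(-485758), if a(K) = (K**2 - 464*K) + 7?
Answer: 489062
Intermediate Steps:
a(K) = 7 + K**2 - 464*K
a(k(27, -24)) - 1*(-485758) = (7 + (-7)**2 - 464*(-7)) - 1*(-485758) = (7 + 49 + 3248) + 485758 = 3304 + 485758 = 489062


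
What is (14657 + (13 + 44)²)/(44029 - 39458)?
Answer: 2558/653 ≈ 3.9173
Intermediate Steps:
(14657 + (13 + 44)²)/(44029 - 39458) = (14657 + 57²)/4571 = (14657 + 3249)*(1/4571) = 17906*(1/4571) = 2558/653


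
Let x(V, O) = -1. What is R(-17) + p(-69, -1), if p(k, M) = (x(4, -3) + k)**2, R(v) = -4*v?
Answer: 4968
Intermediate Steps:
p(k, M) = (-1 + k)**2
R(-17) + p(-69, -1) = -4*(-17) + (-1 - 69)**2 = 68 + (-70)**2 = 68 + 4900 = 4968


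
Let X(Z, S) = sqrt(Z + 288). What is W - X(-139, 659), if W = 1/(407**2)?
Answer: 1/165649 - sqrt(149) ≈ -12.207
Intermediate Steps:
X(Z, S) = sqrt(288 + Z)
W = 1/165649 ≈ 6.0369e-6
W - X(-139, 659) = 1/165649 - sqrt(288 - 139) = 1/165649 - sqrt(149)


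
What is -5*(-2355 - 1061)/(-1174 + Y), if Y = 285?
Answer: -2440/127 ≈ -19.213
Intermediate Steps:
-5*(-2355 - 1061)/(-1174 + Y) = -5*(-2355 - 1061)/(-1174 + 285) = -(-17080)/(-889) = -(-17080)*(-1)/889 = -5*488/127 = -2440/127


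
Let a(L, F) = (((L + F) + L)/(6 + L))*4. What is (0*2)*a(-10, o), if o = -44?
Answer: 0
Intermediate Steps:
a(L, F) = 4*(F + 2*L)/(6 + L) (a(L, F) = (((F + L) + L)/(6 + L))*4 = ((F + 2*L)/(6 + L))*4 = 4*(F + 2*L)/(6 + L))
(0*2)*a(-10, o) = (0*2)*(4*(-44 + 2*(-10))/(6 - 10)) = 0*(4*(-44 - 20)/(-4)) = 0*(4*(-¼)*(-64)) = 0*64 = 0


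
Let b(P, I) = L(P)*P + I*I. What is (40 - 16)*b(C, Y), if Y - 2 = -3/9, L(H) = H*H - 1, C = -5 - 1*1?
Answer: -14920/3 ≈ -4973.3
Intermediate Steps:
C = -6 (C = -5 - 1 = -6)
L(H) = -1 + H² (L(H) = H² - 1 = -1 + H²)
Y = 5/3 (Y = 2 - 3/9 = 2 - 3*⅑ = 2 - ⅓ = 5/3 ≈ 1.6667)
b(P, I) = I² + P*(-1 + P²) (b(P, I) = (-1 + P²)*P + I*I = P*(-1 + P²) + I² = I² + P*(-1 + P²))
(40 - 16)*b(C, Y) = (40 - 16)*((5/3)² + (-6)³ - 1*(-6)) = 24*(25/9 - 216 + 6) = 24*(-1865/9) = -14920/3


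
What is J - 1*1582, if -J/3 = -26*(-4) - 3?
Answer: -1885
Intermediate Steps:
J = -303 (J = -3*(-26*(-4) - 3) = -3*(104 - 3) = -3*101 = -303)
J - 1*1582 = -303 - 1*1582 = -303 - 1582 = -1885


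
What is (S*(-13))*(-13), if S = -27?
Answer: -4563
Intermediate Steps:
(S*(-13))*(-13) = -27*(-13)*(-13) = 351*(-13) = -4563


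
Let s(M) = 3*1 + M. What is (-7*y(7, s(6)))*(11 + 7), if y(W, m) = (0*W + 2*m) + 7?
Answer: -3150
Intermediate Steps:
s(M) = 3 + M
y(W, m) = 7 + 2*m (y(W, m) = (0 + 2*m) + 7 = 2*m + 7 = 7 + 2*m)
(-7*y(7, s(6)))*(11 + 7) = (-7*(7 + 2*(3 + 6)))*(11 + 7) = -7*(7 + 2*9)*18 = -7*(7 + 18)*18 = -7*25*18 = -175*18 = -3150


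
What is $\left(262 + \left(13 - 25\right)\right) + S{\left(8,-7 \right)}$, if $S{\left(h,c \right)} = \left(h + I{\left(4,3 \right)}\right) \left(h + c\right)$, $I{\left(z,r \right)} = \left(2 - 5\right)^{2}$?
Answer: $267$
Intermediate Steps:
$I{\left(z,r \right)} = 9$ ($I{\left(z,r \right)} = \left(-3\right)^{2} = 9$)
$S{\left(h,c \right)} = \left(9 + h\right) \left(c + h\right)$ ($S{\left(h,c \right)} = \left(h + 9\right) \left(h + c\right) = \left(9 + h\right) \left(c + h\right)$)
$\left(262 + \left(13 - 25\right)\right) + S{\left(8,-7 \right)} = \left(262 + \left(13 - 25\right)\right) + \left(8^{2} + 9 \left(-7\right) + 9 \cdot 8 - 56\right) = \left(262 + \left(13 - 25\right)\right) + \left(64 - 63 + 72 - 56\right) = \left(262 - 12\right) + 17 = 250 + 17 = 267$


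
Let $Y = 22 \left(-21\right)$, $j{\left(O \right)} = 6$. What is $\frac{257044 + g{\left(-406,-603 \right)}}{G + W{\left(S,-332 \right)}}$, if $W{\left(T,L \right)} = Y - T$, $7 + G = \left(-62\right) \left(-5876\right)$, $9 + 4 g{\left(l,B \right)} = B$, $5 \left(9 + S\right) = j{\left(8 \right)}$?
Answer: $\frac{1284455}{1819254} \approx 0.70603$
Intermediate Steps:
$S = - \frac{39}{5}$ ($S = -9 + \frac{1}{5} \cdot 6 = -9 + \frac{6}{5} = - \frac{39}{5} \approx -7.8$)
$g{\left(l,B \right)} = - \frac{9}{4} + \frac{B}{4}$
$Y = -462$
$G = 364305$ ($G = -7 - -364312 = -7 + 364312 = 364305$)
$W{\left(T,L \right)} = -462 - T$
$\frac{257044 + g{\left(-406,-603 \right)}}{G + W{\left(S,-332 \right)}} = \frac{257044 + \left(- \frac{9}{4} + \frac{1}{4} \left(-603\right)\right)}{364305 - \frac{2271}{5}} = \frac{257044 - 153}{364305 + \left(-462 + \frac{39}{5}\right)} = \frac{257044 - 153}{364305 - \frac{2271}{5}} = \frac{256891}{\frac{1819254}{5}} = 256891 \cdot \frac{5}{1819254} = \frac{1284455}{1819254}$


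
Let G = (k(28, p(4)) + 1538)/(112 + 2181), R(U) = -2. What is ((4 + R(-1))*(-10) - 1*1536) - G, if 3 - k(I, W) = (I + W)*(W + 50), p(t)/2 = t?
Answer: -3567361/2293 ≈ -1555.8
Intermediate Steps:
p(t) = 2*t
k(I, W) = 3 - (50 + W)*(I + W) (k(I, W) = 3 - (I + W)*(W + 50) = 3 - (I + W)*(50 + W) = 3 - (50 + W)*(I + W))
G = -547/2293 (G = ((3 - (2*4)**2 - 50*28 - 100*4 - 1*28*2*4) + 1538)/(112 + 2181) = ((3 - 1*8**2 - 1400 - 50*8 - 1*28*8) + 1538)/2293 = ((3 - 1*64 - 1400 - 400 - 224) + 1538)*(1/2293) = ((3 - 64 - 1400 - 400 - 224) + 1538)*(1/2293) = (-2085 + 1538)*(1/2293) = -547*1/2293 = -547/2293 ≈ -0.23855)
((4 + R(-1))*(-10) - 1*1536) - G = ((4 - 2)*(-10) - 1*1536) - 1*(-547/2293) = (2*(-10) - 1536) + 547/2293 = (-20 - 1536) + 547/2293 = -1556 + 547/2293 = -3567361/2293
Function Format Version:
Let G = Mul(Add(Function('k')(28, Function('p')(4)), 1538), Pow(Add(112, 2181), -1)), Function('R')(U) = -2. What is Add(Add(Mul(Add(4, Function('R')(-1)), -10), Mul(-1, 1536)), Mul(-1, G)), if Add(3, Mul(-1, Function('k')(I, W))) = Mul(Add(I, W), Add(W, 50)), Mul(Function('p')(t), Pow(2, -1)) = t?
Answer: Rational(-3567361, 2293) ≈ -1555.8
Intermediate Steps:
Function('p')(t) = Mul(2, t)
Function('k')(I, W) = Add(3, Mul(-1, Add(50, W), Add(I, W))) (Function('k')(I, W) = Add(3, Mul(-1, Mul(Add(I, W), Add(W, 50)))) = Add(3, Mul(-1, Mul(Add(I, W), Add(50, W)))) = Add(3, Mul(-1, Mul(Add(50, W), Add(I, W)))) = Add(3, Mul(-1, Add(50, W), Add(I, W))))
G = Rational(-547, 2293) (G = Mul(Add(Add(3, Mul(-1, Pow(Mul(2, 4), 2)), Mul(-50, 28), Mul(-50, Mul(2, 4)), Mul(-1, 28, Mul(2, 4))), 1538), Pow(Add(112, 2181), -1)) = Mul(Add(Add(3, Mul(-1, Pow(8, 2)), -1400, Mul(-50, 8), Mul(-1, 28, 8)), 1538), Pow(2293, -1)) = Mul(Add(Add(3, Mul(-1, 64), -1400, -400, -224), 1538), Rational(1, 2293)) = Mul(Add(Add(3, -64, -1400, -400, -224), 1538), Rational(1, 2293)) = Mul(Add(-2085, 1538), Rational(1, 2293)) = Mul(-547, Rational(1, 2293)) = Rational(-547, 2293) ≈ -0.23855)
Add(Add(Mul(Add(4, Function('R')(-1)), -10), Mul(-1, 1536)), Mul(-1, G)) = Add(Add(Mul(Add(4, -2), -10), Mul(-1, 1536)), Mul(-1, Rational(-547, 2293))) = Add(Add(Mul(2, -10), -1536), Rational(547, 2293)) = Add(Add(-20, -1536), Rational(547, 2293)) = Add(-1556, Rational(547, 2293)) = Rational(-3567361, 2293)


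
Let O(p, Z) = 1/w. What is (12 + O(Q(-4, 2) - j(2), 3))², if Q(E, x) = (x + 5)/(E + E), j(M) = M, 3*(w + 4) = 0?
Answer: 2209/16 ≈ 138.06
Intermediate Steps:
w = -4 (w = -4 + (⅓)*0 = -4 + 0 = -4)
Q(E, x) = (5 + x)/(2*E) (Q(E, x) = (5 + x)/((2*E)) = (5 + x)*(1/(2*E)) = (5 + x)/(2*E))
O(p, Z) = -¼ (O(p, Z) = 1/(-4) = -¼)
(12 + O(Q(-4, 2) - j(2), 3))² = (12 - ¼)² = (47/4)² = 2209/16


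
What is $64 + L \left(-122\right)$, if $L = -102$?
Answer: $12508$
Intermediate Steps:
$64 + L \left(-122\right) = 64 - -12444 = 64 + 12444 = 12508$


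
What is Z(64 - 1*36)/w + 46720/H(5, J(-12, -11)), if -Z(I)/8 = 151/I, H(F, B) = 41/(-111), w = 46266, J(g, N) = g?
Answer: -839761217711/6639171 ≈ -1.2649e+5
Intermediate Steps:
H(F, B) = -41/111 (H(F, B) = 41*(-1/111) = -41/111)
Z(I) = -1208/I
Z(64 - 1*36)/w + 46720/H(5, J(-12, -11)) = -1208/(64 - 1*36)/46266 + 46720/(-41/111) = -1208/(64 - 36)*(1/46266) + 46720*(-111/41) = -1208/28*(1/46266) - 5185920/41 = -1208*1/28*(1/46266) - 5185920/41 = -302/7*1/46266 - 5185920/41 = -151/161931 - 5185920/41 = -839761217711/6639171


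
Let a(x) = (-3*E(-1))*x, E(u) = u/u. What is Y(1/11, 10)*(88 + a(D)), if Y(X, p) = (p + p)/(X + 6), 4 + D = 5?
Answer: 18700/67 ≈ 279.10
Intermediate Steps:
D = 1 (D = -4 + 5 = 1)
E(u) = 1
a(x) = -3*x (a(x) = (-3*1)*x = -3*x)
Y(X, p) = 2*p/(6 + X) (Y(X, p) = (2*p)/(6 + X) = 2*p/(6 + X))
Y(1/11, 10)*(88 + a(D)) = (2*10/(6 + 1/11))*(88 - 3*1) = (2*10/(6 + 1/11))*(88 - 3) = (2*10/(67/11))*85 = (2*10*(11/67))*85 = (220/67)*85 = 18700/67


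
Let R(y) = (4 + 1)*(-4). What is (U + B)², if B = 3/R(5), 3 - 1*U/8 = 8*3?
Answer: 11309769/400 ≈ 28274.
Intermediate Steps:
U = -168 (U = 24 - 64*3 = 24 - 8*24 = 24 - 192 = -168)
R(y) = -20 (R(y) = 5*(-4) = -20)
B = -3/20 (B = 3/(-20) = 3*(-1/20) = -3/20 ≈ -0.15000)
(U + B)² = (-168 - 3/20)² = (-3363/20)² = 11309769/400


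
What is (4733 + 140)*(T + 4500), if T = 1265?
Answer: 28092845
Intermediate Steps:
(4733 + 140)*(T + 4500) = (4733 + 140)*(1265 + 4500) = 4873*5765 = 28092845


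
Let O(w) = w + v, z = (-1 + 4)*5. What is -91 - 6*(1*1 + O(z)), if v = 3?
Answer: -205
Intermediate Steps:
z = 15 (z = 3*5 = 15)
O(w) = 3 + w (O(w) = w + 3 = 3 + w)
-91 - 6*(1*1 + O(z)) = -91 - 6*(1*1 + (3 + 15)) = -91 - 6*(1 + 18) = -91 - 6*19 = -91 - 114 = -205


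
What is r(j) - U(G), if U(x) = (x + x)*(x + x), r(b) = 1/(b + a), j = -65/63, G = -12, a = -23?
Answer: -872127/1514 ≈ -576.04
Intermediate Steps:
j = -65/63 (j = -65*1/63 = -65/63 ≈ -1.0317)
r(b) = 1/(-23 + b) (r(b) = 1/(b - 23) = 1/(-23 + b))
U(x) = 4*x² (U(x) = (2*x)*(2*x) = 4*x²)
r(j) - U(G) = 1/(-23 - 65/63) - 4*(-12)² = 1/(-1514/63) - 4*144 = -63/1514 - 1*576 = -63/1514 - 576 = -872127/1514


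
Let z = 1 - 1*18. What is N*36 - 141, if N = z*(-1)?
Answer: 471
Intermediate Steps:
z = -17 (z = 1 - 18 = -17)
N = 17 (N = -17*(-1) = 17)
N*36 - 141 = 17*36 - 141 = 612 - 141 = 471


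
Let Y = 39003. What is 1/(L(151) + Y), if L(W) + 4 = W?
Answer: 1/39150 ≈ 2.5543e-5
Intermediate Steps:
L(W) = -4 + W
1/(L(151) + Y) = 1/((-4 + 151) + 39003) = 1/(147 + 39003) = 1/39150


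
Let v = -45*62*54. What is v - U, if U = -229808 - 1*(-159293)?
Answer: -80145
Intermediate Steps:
U = -70515 (U = -229808 + 159293 = -70515)
v = -150660 (v = -2790*54 = -150660)
v - U = -150660 - 1*(-70515) = -150660 + 70515 = -80145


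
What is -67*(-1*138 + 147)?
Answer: -603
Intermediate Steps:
-67*(-1*138 + 147) = -67*(-138 + 147) = -67*9 = -603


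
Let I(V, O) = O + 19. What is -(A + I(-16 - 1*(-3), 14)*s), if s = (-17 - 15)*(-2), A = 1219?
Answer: -3331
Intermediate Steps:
I(V, O) = 19 + O
s = 64 (s = -32*(-2) = 64)
-(A + I(-16 - 1*(-3), 14)*s) = -(1219 + (19 + 14)*64) = -(1219 + 33*64) = -(1219 + 2112) = -1*3331 = -3331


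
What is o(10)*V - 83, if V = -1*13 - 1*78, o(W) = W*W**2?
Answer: -91083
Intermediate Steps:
o(W) = W**3
V = -91 (V = -13 - 78 = -91)
o(10)*V - 83 = 10**3*(-91) - 83 = 1000*(-91) - 83 = -91000 - 83 = -91083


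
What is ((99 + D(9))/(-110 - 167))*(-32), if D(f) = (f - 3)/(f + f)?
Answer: 9536/831 ≈ 11.475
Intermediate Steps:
D(f) = (-3 + f)/(2*f) (D(f) = (-3 + f)/((2*f)) = (-3 + f)*(1/(2*f)) = (-3 + f)/(2*f))
((99 + D(9))/(-110 - 167))*(-32) = ((99 + (½)*(-3 + 9)/9)/(-110 - 167))*(-32) = ((99 + (½)*(⅑)*6)/(-277))*(-32) = ((99 + ⅓)*(-1/277))*(-32) = ((298/3)*(-1/277))*(-32) = -298/831*(-32) = 9536/831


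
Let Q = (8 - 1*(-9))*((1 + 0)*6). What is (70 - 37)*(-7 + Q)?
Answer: 3135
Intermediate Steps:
Q = 102 (Q = (8 + 9)*(1*6) = 17*6 = 102)
(70 - 37)*(-7 + Q) = (70 - 37)*(-7 + 102) = 33*95 = 3135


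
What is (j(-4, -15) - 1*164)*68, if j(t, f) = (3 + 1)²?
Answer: -10064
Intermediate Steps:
j(t, f) = 16 (j(t, f) = 4² = 16)
(j(-4, -15) - 1*164)*68 = (16 - 1*164)*68 = (16 - 164)*68 = -148*68 = -10064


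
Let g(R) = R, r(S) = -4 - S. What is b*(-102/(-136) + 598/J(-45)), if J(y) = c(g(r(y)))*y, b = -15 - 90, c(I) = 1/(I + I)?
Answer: 1372063/12 ≈ 1.1434e+5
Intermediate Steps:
c(I) = 1/(2*I)
b = -105
J(y) = y/(2*(-4 - y)) (J(y) = (1/(2*(-4 - y)))*y = y/(2*(-4 - y)))
b*(-102/(-136) + 598/J(-45)) = -105*(-102/(-136) + 598/((-1*(-45)/(8 + 2*(-45))))) = -105*(-102*(-1/136) + 598/((-1*(-45)/(8 - 90)))) = -105*(¾ + 598/((-1*(-45)/(-82)))) = -105*(¾ + 598/((-1*(-45)*(-1/82)))) = -105*(¾ + 598/(-45/82)) = -105*(¾ + 598*(-82/45)) = -105*(¾ - 49036/45) = -105*(-196009/180) = 1372063/12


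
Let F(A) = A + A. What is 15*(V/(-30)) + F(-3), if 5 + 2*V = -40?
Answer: 21/4 ≈ 5.2500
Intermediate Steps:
V = -45/2 (V = -5/2 + (½)*(-40) = -5/2 - 20 = -45/2 ≈ -22.500)
F(A) = 2*A
15*(V/(-30)) + F(-3) = 15*(-45/2/(-30)) + 2*(-3) = 15*(-45/2*(-1/30)) - 6 = 15*(¾) - 6 = 45/4 - 6 = 21/4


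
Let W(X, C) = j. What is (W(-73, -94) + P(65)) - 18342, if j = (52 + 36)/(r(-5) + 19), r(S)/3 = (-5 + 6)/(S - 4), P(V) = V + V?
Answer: -127451/7 ≈ -18207.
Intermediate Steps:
P(V) = 2*V
r(S) = 3/(-4 + S) (r(S) = 3*((-5 + 6)/(S - 4)) = 3*(1/(-4 + S)) = 3/(-4 + S))
j = 33/7 (j = (52 + 36)/(3/(-4 - 5) + 19) = 88/(3/(-9) + 19) = 88/(3*(-⅑) + 19) = 88/(-⅓ + 19) = 88/(56/3) = 88*(3/56) = 33/7 ≈ 4.7143)
W(X, C) = 33/7
(W(-73, -94) + P(65)) - 18342 = (33/7 + 2*65) - 18342 = (33/7 + 130) - 18342 = 943/7 - 18342 = -127451/7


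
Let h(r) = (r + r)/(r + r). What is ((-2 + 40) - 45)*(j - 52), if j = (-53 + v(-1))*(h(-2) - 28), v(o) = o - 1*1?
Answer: -10031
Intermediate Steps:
v(o) = -1 + o (v(o) = o - 1 = -1 + o)
h(r) = 1 (h(r) = (2*r)/((2*r)) = (2*r)*(1/(2*r)) = 1)
j = 1485 (j = (-53 + (-1 - 1))*(1 - 28) = (-53 - 2)*(-27) = -55*(-27) = 1485)
((-2 + 40) - 45)*(j - 52) = ((-2 + 40) - 45)*(1485 - 52) = (38 - 45)*1433 = -7*1433 = -10031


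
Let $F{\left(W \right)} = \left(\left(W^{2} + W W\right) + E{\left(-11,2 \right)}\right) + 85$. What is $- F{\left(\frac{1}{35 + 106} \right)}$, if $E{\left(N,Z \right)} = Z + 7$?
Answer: $- \frac{1868816}{19881} \approx -94.0$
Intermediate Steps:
$E{\left(N,Z \right)} = 7 + Z$
$F{\left(W \right)} = 94 + 2 W^{2}$ ($F{\left(W \right)} = \left(\left(W^{2} + W W\right) + \left(7 + 2\right)\right) + 85 = \left(\left(W^{2} + W^{2}\right) + 9\right) + 85 = \left(2 W^{2} + 9\right) + 85 = \left(9 + 2 W^{2}\right) + 85 = 94 + 2 W^{2}$)
$- F{\left(\frac{1}{35 + 106} \right)} = - (94 + 2 \left(\frac{1}{35 + 106}\right)^{2}) = - (94 + 2 \left(\frac{1}{141}\right)^{2}) = - (94 + \frac{2}{19881}) = \left(-1\right) \frac{1868816}{19881} = - \frac{1868816}{19881}$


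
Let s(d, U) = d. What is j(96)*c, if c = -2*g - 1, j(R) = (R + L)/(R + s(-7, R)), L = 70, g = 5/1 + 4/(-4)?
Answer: -1494/89 ≈ -16.787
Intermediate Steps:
g = 4 (g = 5*1 + 4*(-¼) = 5 - 1 = 4)
j(R) = (70 + R)/(-7 + R) (j(R) = (R + 70)/(R - 7) = (70 + R)/(-7 + R))
c = -9 (c = -2*4 - 1 = -8 - 1 = -9)
j(96)*c = ((70 + 96)/(-7 + 96))*(-9) = (166/89)*(-9) = -1494/89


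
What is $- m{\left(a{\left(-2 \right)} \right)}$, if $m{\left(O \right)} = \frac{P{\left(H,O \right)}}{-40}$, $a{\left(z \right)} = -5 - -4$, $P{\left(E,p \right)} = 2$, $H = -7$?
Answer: $\frac{1}{20} \approx 0.05$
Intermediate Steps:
$a{\left(z \right)} = -1$ ($a{\left(z \right)} = -5 + 4 = -1$)
$m{\left(O \right)} = - \frac{1}{20}$ ($m{\left(O \right)} = \frac{2}{-40} = 2 \left(- \frac{1}{40}\right) = - \frac{1}{20}$)
$- m{\left(a{\left(-2 \right)} \right)} = \left(-1\right) \left(- \frac{1}{20}\right) = \frac{1}{20}$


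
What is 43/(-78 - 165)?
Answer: -43/243 ≈ -0.17695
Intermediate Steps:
43/(-78 - 165) = 43/(-243) = -1/243*43 = -43/243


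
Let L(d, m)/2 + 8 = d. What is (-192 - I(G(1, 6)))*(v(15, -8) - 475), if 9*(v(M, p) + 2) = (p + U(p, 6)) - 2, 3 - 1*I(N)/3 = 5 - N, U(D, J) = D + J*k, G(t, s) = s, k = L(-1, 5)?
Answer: 100164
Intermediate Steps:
L(d, m) = -16 + 2*d
k = -18 (k = -16 + 2*(-1) = -16 - 2 = -18)
U(D, J) = D - 18*J (U(D, J) = D + J*(-18) = D - 18*J)
I(N) = -6 + 3*N (I(N) = 9 - 3*(5 - N) = 9 + (-15 + 3*N) = -6 + 3*N)
v(M, p) = -128/9 + 2*p/9 (v(M, p) = -2 + ((p + (p - 18*6)) - 2)/9 = -2 + ((p + (p - 108)) - 2)/9 = -2 + ((p + (-108 + p)) - 2)/9 = -2 + ((-108 + 2*p) - 2)/9 = -2 + (-110 + 2*p)/9 = -2 + (-110/9 + 2*p/9) = -128/9 + 2*p/9)
(-192 - I(G(1, 6)))*(v(15, -8) - 475) = (-192 - (-6 + 3*6))*((-128/9 + (2/9)*(-8)) - 475) = (-192 - (-6 + 18))*((-128/9 - 16/9) - 475) = (-192 - 1*12)*(-16 - 475) = (-192 - 12)*(-491) = -204*(-491) = 100164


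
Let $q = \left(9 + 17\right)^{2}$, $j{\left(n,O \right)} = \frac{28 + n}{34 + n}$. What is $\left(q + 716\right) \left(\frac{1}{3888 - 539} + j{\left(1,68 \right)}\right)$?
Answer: $\frac{135241152}{117215} \approx 1153.8$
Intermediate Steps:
$j{\left(n,O \right)} = \frac{28 + n}{34 + n}$
$q = 676$ ($q = 26^{2} = 676$)
$\left(q + 716\right) \left(\frac{1}{3888 - 539} + j{\left(1,68 \right)}\right) = \left(676 + 716\right) \left(\frac{1}{3888 - 539} + \frac{28 + 1}{34 + 1}\right) = 1392 \left(\frac{1}{3349} + \frac{1}{35} \cdot 29\right) = 1392 \left(\frac{1}{3349} + \frac{29}{35}\right) = 1392 \cdot \frac{97156}{117215} = \frac{135241152}{117215}$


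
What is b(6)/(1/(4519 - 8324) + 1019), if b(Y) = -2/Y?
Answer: -3805/11631882 ≈ -0.00032712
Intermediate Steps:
b(6)/(1/(4519 - 8324) + 1019) = (-2/6)/(1/(4519 - 8324) + 1019) = (-2*⅙)/(1/(-3805) + 1019) = -1/(3*(-1/3805 + 1019)) = -1/(3*3877294/3805) = -⅓*3805/3877294 = -3805/11631882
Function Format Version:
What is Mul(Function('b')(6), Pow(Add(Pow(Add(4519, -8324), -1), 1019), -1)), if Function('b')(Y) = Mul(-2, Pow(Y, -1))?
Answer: Rational(-3805, 11631882) ≈ -0.00032712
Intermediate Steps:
Mul(Function('b')(6), Pow(Add(Pow(Add(4519, -8324), -1), 1019), -1)) = Mul(Mul(-2, Pow(6, -1)), Pow(Add(Pow(Add(4519, -8324), -1), 1019), -1)) = Mul(Mul(-2, Rational(1, 6)), Pow(Add(Pow(-3805, -1), 1019), -1)) = Mul(Rational(-1, 3), Pow(Add(Rational(-1, 3805), 1019), -1)) = Mul(Rational(-1, 3), Pow(Rational(3877294, 3805), -1)) = Mul(Rational(-1, 3), Rational(3805, 3877294)) = Rational(-3805, 11631882)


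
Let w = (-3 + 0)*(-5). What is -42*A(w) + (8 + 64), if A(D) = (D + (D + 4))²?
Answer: -48480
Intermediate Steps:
w = 15 (w = -3*(-5) = 15)
A(D) = (4 + 2*D)² (A(D) = (D + (4 + D))² = (4 + 2*D)²)
-42*A(w) + (8 + 64) = -168*(2 + 15)² + (8 + 64) = -168*17² + 72 = -168*289 + 72 = -42*1156 + 72 = -48552 + 72 = -48480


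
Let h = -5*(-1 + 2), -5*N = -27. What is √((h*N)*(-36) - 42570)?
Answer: 3*I*√4622 ≈ 203.96*I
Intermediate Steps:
N = 27/5 (N = -⅕*(-27) = 27/5 ≈ 5.4000)
h = -5 (h = -5*1 = -5)
√((h*N)*(-36) - 42570) = √(-5*27/5*(-36) - 42570) = √(-27*(-36) - 42570) = √(972 - 42570) = √(-41598) = 3*I*√4622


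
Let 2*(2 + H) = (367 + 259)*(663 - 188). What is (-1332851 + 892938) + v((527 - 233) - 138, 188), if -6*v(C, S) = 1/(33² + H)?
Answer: -395293504237/898572 ≈ -4.3991e+5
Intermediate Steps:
H = 148673 (H = -2 + ((367 + 259)*(663 - 188))/2 = -2 + (626*475)/2 = -2 + (½)*297350 = -2 + 148675 = 148673)
v(C, S) = -1/898572 (v(C, S) = -1/(6*(33² + 148673)) = -1/(6*(1089 + 148673)) = -⅙/149762 = -⅙*1/149762 = -1/898572)
(-1332851 + 892938) + v((527 - 233) - 138, 188) = (-1332851 + 892938) - 1/898572 = -439913 - 1/898572 = -395293504237/898572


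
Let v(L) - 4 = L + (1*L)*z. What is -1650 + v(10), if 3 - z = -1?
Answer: -1596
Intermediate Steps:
z = 4 (z = 3 - 1*(-1) = 3 + 1 = 4)
v(L) = 4 + 5*L (v(L) = 4 + (L + (1*L)*4) = 4 + (L + L*4) = 4 + (L + 4*L) = 4 + 5*L)
-1650 + v(10) = -1650 + (4 + 5*10) = -1650 + (4 + 50) = -1650 + 54 = -1596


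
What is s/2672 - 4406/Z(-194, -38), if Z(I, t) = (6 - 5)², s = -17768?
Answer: -1473825/334 ≈ -4412.6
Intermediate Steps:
Z(I, t) = 1 (Z(I, t) = 1² = 1)
s/2672 - 4406/Z(-194, -38) = -17768/2672 - 4406/1 = -17768*1/2672 - 4406*1 = -2221/334 - 4406 = -1473825/334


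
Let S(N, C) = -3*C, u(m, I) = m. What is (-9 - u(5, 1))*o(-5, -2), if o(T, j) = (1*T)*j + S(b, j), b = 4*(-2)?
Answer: -224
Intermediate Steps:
b = -8
o(T, j) = -3*j + T*j (o(T, j) = (1*T)*j - 3*j = T*j - 3*j = -3*j + T*j)
(-9 - u(5, 1))*o(-5, -2) = (-9 - 1*5)*(-2*(-3 - 5)) = (-9 - 5)*(-2*(-8)) = -14*16 = -224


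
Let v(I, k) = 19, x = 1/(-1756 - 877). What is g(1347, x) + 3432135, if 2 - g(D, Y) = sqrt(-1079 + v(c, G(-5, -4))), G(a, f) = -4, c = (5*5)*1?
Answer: 3432137 - 2*I*sqrt(265) ≈ 3.4321e+6 - 32.558*I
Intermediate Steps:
x = -1/2633 (x = 1/(-2633) = -1/2633 ≈ -0.00037979)
c = 25 (c = 25*1 = 25)
g(D, Y) = 2 - 2*I*sqrt(265) (g(D, Y) = 2 - sqrt(-1079 + 19) = 2 - sqrt(-1060) = 2 - 2*I*sqrt(265))
g(1347, x) + 3432135 = (2 - 2*I*sqrt(265)) + 3432135 = 3432137 - 2*I*sqrt(265)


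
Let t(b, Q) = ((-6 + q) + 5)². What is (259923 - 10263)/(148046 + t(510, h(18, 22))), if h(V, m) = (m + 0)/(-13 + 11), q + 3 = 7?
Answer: 49932/29611 ≈ 1.6863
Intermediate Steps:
q = 4 (q = -3 + 7 = 4)
h(V, m) = -m/2 (h(V, m) = m/(-2) = m*(-½) = -m/2)
t(b, Q) = 9 (t(b, Q) = ((-6 + 4) + 5)² = (-2 + 5)² = 3² = 9)
(259923 - 10263)/(148046 + t(510, h(18, 22))) = (259923 - 10263)/(148046 + 9) = 249660/148055 = 249660*(1/148055) = 49932/29611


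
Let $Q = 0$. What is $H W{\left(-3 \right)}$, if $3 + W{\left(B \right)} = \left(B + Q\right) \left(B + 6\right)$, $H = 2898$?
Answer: $-34776$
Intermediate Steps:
$W{\left(B \right)} = -3 + B \left(6 + B\right)$ ($W{\left(B \right)} = -3 + \left(B + 0\right) \left(B + 6\right) = -3 + B \left(6 + B\right)$)
$H W{\left(-3 \right)} = 2898 \left(-3 + \left(-3\right)^{2} + 6 \left(-3\right)\right) = 2898 \left(-3 + 9 - 18\right) = 2898 \left(-12\right) = -34776$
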